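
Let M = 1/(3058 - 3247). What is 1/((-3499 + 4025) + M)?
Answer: 189/99413 ≈ 0.0019012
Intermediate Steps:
M = -1/189 (M = 1/(-189) = -1/189 ≈ -0.0052910)
1/((-3499 + 4025) + M) = 1/((-3499 + 4025) - 1/189) = 1/(526 - 1/189) = 1/(99413/189) = 189/99413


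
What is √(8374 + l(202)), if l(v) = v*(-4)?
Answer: √7566 ≈ 86.983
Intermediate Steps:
l(v) = -4*v
√(8374 + l(202)) = √(8374 - 4*202) = √(8374 - 808) = √7566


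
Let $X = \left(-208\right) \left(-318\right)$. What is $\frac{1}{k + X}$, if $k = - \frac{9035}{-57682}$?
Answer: $\frac{57682}{3815327243} \approx 1.5118 \cdot 10^{-5}$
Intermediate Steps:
$X = 66144$
$k = \frac{9035}{57682}$ ($k = \left(-9035\right) \left(- \frac{1}{57682}\right) = \frac{9035}{57682} \approx 0.15663$)
$\frac{1}{k + X} = \frac{1}{\frac{9035}{57682} + 66144} = \frac{1}{\frac{3815327243}{57682}} = \frac{57682}{3815327243}$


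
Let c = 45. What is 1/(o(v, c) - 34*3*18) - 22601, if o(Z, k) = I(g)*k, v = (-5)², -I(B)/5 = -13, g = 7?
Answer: -24612488/1089 ≈ -22601.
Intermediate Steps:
I(B) = 65 (I(B) = -5*(-13) = 65)
v = 25
o(Z, k) = 65*k
1/(o(v, c) - 34*3*18) - 22601 = 1/(65*45 - 34*3*18) - 22601 = 1/(2925 - 102*18) - 22601 = 1/(2925 - 1836) - 22601 = 1/1089 - 22601 = -24612488/1089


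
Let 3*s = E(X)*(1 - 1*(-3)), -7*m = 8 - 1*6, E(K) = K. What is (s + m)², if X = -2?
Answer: 3844/441 ≈ 8.7166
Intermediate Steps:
m = -2/7 (m = -(8 - 1*6)/7 = -(8 - 6)/7 = -⅐*2 = -2/7 ≈ -0.28571)
s = -8/3 (s = (-2*(1 - 1*(-3)))/3 = (-2*(1 + 3))/3 = (-2*4)/3 = (⅓)*(-8) = -8/3 ≈ -2.6667)
(s + m)² = (-8/3 - 2/7)² = (-62/21)² = 3844/441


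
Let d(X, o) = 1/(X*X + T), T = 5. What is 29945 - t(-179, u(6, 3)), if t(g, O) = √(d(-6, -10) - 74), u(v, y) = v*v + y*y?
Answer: 29945 - 3*I*√13817/41 ≈ 29945.0 - 8.6009*I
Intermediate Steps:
u(v, y) = v² + y²
d(X, o) = 1/(5 + X²) (d(X, o) = 1/(X*X + 5) = 1/(X² + 5) = 1/(5 + X²))
t(g, O) = 3*I*√13817/41 (t(g, O) = √(1/(5 + (-6)²) - 74) = √(1/(5 + 36) - 74) = √(1/41 - 74) = √(-3033/41) = 3*I*√13817/41)
29945 - t(-179, u(6, 3)) = 29945 - 3*I*√13817/41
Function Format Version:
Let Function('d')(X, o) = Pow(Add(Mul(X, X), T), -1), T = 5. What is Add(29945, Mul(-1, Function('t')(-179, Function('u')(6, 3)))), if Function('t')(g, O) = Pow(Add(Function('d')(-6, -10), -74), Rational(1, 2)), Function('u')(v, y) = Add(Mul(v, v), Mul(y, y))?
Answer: Add(29945, Mul(Rational(-3, 41), I, Pow(13817, Rational(1, 2)))) ≈ Add(29945., Mul(-8.6009, I))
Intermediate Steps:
Function('u')(v, y) = Add(Pow(v, 2), Pow(y, 2))
Function('d')(X, o) = Pow(Add(5, Pow(X, 2)), -1) (Function('d')(X, o) = Pow(Add(Mul(X, X), 5), -1) = Pow(Add(Pow(X, 2), 5), -1) = Pow(Add(5, Pow(X, 2)), -1))
Function('t')(g, O) = Mul(Rational(3, 41), I, Pow(13817, Rational(1, 2))) (Function('t')(g, O) = Pow(Add(Pow(Add(5, Pow(-6, 2)), -1), -74), Rational(1, 2)) = Pow(Add(Pow(Add(5, 36), -1), -74), Rational(1, 2)) = Pow(Add(Pow(41, -1), -74), Rational(1, 2)) = Pow(Add(Rational(1, 41), -74), Rational(1, 2)) = Pow(Rational(-3033, 41), Rational(1, 2)) = Mul(Rational(3, 41), I, Pow(13817, Rational(1, 2))))
Add(29945, Mul(-1, Function('t')(-179, Function('u')(6, 3)))) = Add(29945, Mul(-1, Mul(Rational(3, 41), I, Pow(13817, Rational(1, 2))))) = Add(29945, Mul(Rational(-3, 41), I, Pow(13817, Rational(1, 2))))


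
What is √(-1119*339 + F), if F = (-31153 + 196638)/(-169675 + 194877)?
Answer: I*√240930777177194/25202 ≈ 615.9*I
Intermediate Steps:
F = 165485/25202 ≈ 6.5663
√(-1119*339 + F) = √(-1119*339 + 165485/25202) = √(-379341 + 165485/25202) = √(-9559986397/25202) = I*√240930777177194/25202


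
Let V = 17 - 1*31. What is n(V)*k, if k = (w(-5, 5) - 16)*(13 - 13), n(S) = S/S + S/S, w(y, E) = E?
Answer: 0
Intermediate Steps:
V = -14 (V = 17 - 31 = -14)
n(S) = 2 (n(S) = 1 + 1 = 2)
k = 0 (k = (5 - 16)*(13 - 13) = -11*0 = 0)
n(V)*k = 2*0 = 0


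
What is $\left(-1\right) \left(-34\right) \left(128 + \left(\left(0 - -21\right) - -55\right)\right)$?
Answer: $6936$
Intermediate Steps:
$\left(-1\right) \left(-34\right) \left(128 + \left(\left(0 - -21\right) - -55\right)\right) = 34 \left(128 + \left(\left(0 + 21\right) + 55\right)\right) = 34 \left(128 + \left(21 + 55\right)\right) = 34 \left(128 + 76\right) = 34 \cdot 204 = 6936$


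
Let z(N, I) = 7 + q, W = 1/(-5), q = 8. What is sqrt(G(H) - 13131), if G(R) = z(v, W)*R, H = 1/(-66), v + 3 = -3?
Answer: I*sqrt(6355514)/22 ≈ 114.59*I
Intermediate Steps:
v = -6 (v = -3 - 3 = -6)
W = -1/5 ≈ -0.20000
H = -1/66 ≈ -0.015152
z(N, I) = 15 (z(N, I) = 7 + 8 = 15)
G(R) = 15*R
sqrt(G(H) - 13131) = sqrt(15*(-1/66) - 13131) = sqrt(-5/22 - 13131) = sqrt(-288887/22) = I*sqrt(6355514)/22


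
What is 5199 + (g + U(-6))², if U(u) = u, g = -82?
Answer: 12943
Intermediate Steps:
5199 + (g + U(-6))² = 5199 + (-82 - 6)² = 5199 + (-88)² = 5199 + 7744 = 12943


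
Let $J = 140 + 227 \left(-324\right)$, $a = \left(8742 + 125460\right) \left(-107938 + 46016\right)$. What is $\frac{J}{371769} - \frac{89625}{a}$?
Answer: $- \frac{203330429654309}{1029807099925212} \approx -0.19745$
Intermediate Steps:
$a = -8310056244$ ($a = 134202 \left(-61922\right) = -8310056244$)
$J = -73408$ ($J = 140 - 73548 = -73408$)
$\frac{J}{371769} - \frac{89625}{a} = - \frac{73408}{371769} - \frac{89625}{-8310056244} = \left(-73408\right) \frac{1}{371769} - - \frac{29875}{2770018748} = - \frac{73408}{371769} + \frac{29875}{2770018748} = - \frac{203330429654309}{1029807099925212}$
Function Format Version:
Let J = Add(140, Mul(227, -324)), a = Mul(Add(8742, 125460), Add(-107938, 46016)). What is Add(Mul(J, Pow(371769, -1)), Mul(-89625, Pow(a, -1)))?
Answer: Rational(-203330429654309, 1029807099925212) ≈ -0.19745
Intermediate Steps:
a = -8310056244 (a = Mul(134202, -61922) = -8310056244)
J = -73408 (J = Add(140, -73548) = -73408)
Add(Mul(J, Pow(371769, -1)), Mul(-89625, Pow(a, -1))) = Add(Mul(-73408, Pow(371769, -1)), Mul(-89625, Pow(-8310056244, -1))) = Add(Mul(-73408, Rational(1, 371769)), Mul(-89625, Rational(-1, 8310056244))) = Add(Rational(-73408, 371769), Rational(29875, 2770018748)) = Rational(-203330429654309, 1029807099925212)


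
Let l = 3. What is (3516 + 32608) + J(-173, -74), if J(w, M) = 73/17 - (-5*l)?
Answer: 614436/17 ≈ 36143.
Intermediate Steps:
J(w, M) = 328/17 (J(w, M) = 73/17 - (-5*3) = 73*(1/17) - (-15) = 73/17 - 1*(-15) = 73/17 + 15 = 328/17)
(3516 + 32608) + J(-173, -74) = (3516 + 32608) + 328/17 = 36124 + 328/17 = 614436/17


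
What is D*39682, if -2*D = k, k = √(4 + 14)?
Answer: -59523*√2 ≈ -84178.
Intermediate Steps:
k = 3*√2 (k = √18 = 3*√2 ≈ 4.2426)
D = -3*√2/2 ≈ -2.1213
D*39682 = -3*√2/2*39682 = -59523*√2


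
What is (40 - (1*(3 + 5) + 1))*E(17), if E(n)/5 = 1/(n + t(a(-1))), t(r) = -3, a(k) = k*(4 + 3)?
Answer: 155/14 ≈ 11.071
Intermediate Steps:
a(k) = 7*k (a(k) = k*7 = 7*k)
E(n) = 5/(-3 + n) (E(n) = 5/(n - 3) = 5/(-3 + n))
(40 - (1*(3 + 5) + 1))*E(17) = (40 - (1*(3 + 5) + 1))*(5/(-3 + 17)) = (40 - (1*8 + 1))*(5/14) = (40 - (8 + 1))*(5*(1/14)) = (40 - 1*9)*(5/14) = (40 - 9)*(5/14) = 31*(5/14) = 155/14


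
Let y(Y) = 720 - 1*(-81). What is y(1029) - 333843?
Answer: -333042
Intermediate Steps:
y(Y) = 801 (y(Y) = 720 + 81 = 801)
y(1029) - 333843 = 801 - 333843 = -333042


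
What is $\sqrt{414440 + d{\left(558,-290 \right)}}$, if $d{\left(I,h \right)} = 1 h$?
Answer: $5 \sqrt{16566} \approx 643.54$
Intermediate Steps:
$d{\left(I,h \right)} = h$
$\sqrt{414440 + d{\left(558,-290 \right)}} = \sqrt{414440 - 290} = \sqrt{414150} = 5 \sqrt{16566}$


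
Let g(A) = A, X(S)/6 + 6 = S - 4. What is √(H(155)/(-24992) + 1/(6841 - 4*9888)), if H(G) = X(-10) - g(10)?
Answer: √53999794385229/102189164 ≈ 0.071910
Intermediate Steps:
X(S) = -60 + 6*S (X(S) = -36 + 6*(S - 4) = -36 + 6*(-4 + S) = -36 + (-24 + 6*S) = -60 + 6*S)
H(G) = -130 (H(G) = (-60 + 6*(-10)) - 1*10 = (-60 - 60) - 10 = -120 - 10 = -130)
√(H(155)/(-24992) + 1/(6841 - 4*9888)) = √(-130/(-24992) + 1/(6841 - 4*9888)) = √(-130*(-1/24992) + 1/(6841 - 39552)) = √(65/12496 + 1/(-32711)) = √(65/12496 - 1/32711) = √(2113719/408756656) = √53999794385229/102189164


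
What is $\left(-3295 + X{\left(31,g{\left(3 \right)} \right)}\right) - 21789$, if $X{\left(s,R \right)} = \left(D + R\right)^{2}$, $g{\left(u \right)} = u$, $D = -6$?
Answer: $-25075$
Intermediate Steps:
$X{\left(s,R \right)} = \left(-6 + R\right)^{2}$
$\left(-3295 + X{\left(31,g{\left(3 \right)} \right)}\right) - 21789 = \left(-3295 + \left(-6 + 3\right)^{2}\right) - 21789 = \left(-3295 + \left(-3\right)^{2}\right) - 21789 = \left(-3295 + 9\right) - 21789 = -3286 - 21789 = -25075$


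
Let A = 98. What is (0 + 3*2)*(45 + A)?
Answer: 858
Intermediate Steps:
(0 + 3*2)*(45 + A) = (0 + 3*2)*(45 + 98) = (0 + 6)*143 = 6*143 = 858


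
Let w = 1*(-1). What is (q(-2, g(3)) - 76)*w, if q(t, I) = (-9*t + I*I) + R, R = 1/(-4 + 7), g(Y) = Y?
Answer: 146/3 ≈ 48.667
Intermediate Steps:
w = -1
R = 1/3 ≈ 0.33333
q(t, I) = 1/3 + I**2 - 9*t (q(t, I) = (-9*t + I*I) + 1/3 = (-9*t + I**2) + 1/3 = (I**2 - 9*t) + 1/3 = 1/3 + I**2 - 9*t)
(q(-2, g(3)) - 76)*w = ((1/3 + 3**2 - 9*(-2)) - 76)*(-1) = ((1/3 + 9 + 18) - 76)*(-1) = (82/3 - 76)*(-1) = -146/3*(-1) = 146/3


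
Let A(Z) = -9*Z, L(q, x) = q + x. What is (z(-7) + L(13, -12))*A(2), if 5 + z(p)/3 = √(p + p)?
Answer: 252 - 54*I*√14 ≈ 252.0 - 202.05*I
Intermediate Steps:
z(p) = -15 + 3*√2*√p (z(p) = -15 + 3*√(p + p) = -15 + 3*√(2*p) = -15 + 3*(√2*√p) = -15 + 3*√2*√p)
(z(-7) + L(13, -12))*A(2) = ((-15 + 3*√2*√(-7)) + (13 - 12))*(-9*2) = ((-15 + 3*√2*(I*√7)) + 1)*(-18) = ((-15 + 3*I*√14) + 1)*(-18) = (-14 + 3*I*√14)*(-18) = 252 - 54*I*√14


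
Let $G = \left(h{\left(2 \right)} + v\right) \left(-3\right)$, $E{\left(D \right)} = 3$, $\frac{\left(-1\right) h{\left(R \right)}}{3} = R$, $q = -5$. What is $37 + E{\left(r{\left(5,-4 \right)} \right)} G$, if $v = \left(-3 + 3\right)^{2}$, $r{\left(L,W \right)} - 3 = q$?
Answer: $91$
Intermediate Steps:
$h{\left(R \right)} = - 3 R$
$r{\left(L,W \right)} = -2$ ($r{\left(L,W \right)} = 3 - 5 = -2$)
$v = 0$ ($v = 0^{2} = 0$)
$G = 18$ ($G = \left(\left(-3\right) 2 + 0\right) \left(-3\right) = \left(-6 + 0\right) \left(-3\right) = \left(-6\right) \left(-3\right) = 18$)
$37 + E{\left(r{\left(5,-4 \right)} \right)} G = 37 + 3 \cdot 18 = 37 + 54 = 91$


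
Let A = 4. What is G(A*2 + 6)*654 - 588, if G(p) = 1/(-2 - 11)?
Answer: -8298/13 ≈ -638.31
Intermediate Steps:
G(p) = -1/13 (G(p) = 1/(-13) = -1/13)
G(A*2 + 6)*654 - 588 = -1/13*654 - 588 = -654/13 - 588 = -8298/13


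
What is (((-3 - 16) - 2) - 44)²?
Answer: 4225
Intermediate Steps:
(((-3 - 16) - 2) - 44)² = ((-19 - 2) - 44)² = (-21 - 44)² = (-65)² = 4225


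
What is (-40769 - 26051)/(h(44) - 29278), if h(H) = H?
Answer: 33410/14617 ≈ 2.2857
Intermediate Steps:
(-40769 - 26051)/(h(44) - 29278) = (-40769 - 26051)/(44 - 29278) = -66820/(-29234) = -66820*(-1/29234) = 33410/14617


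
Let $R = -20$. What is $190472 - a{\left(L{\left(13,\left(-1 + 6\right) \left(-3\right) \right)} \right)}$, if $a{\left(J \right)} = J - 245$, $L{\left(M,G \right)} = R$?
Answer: $190737$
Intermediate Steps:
$L{\left(M,G \right)} = -20$
$a{\left(J \right)} = -245 + J$ ($a{\left(J \right)} = J - 245 = -245 + J$)
$190472 - a{\left(L{\left(13,\left(-1 + 6\right) \left(-3\right) \right)} \right)} = 190472 - \left(-245 - 20\right) = 190472 - -265 = 190472 + 265 = 190737$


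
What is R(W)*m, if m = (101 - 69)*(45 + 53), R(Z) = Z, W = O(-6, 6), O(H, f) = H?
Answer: -18816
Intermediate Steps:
W = -6
m = 3136 (m = 32*98 = 3136)
R(W)*m = -6*3136 = -18816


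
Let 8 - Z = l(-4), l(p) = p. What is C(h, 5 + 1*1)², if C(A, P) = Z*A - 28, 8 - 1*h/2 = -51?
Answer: 1926544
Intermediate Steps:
Z = 12 (Z = 8 - 1*(-4) = 8 + 4 = 12)
h = 118 (h = 16 - 2*(-51) = 16 + 102 = 118)
C(A, P) = -28 + 12*A (C(A, P) = 12*A - 28 = -28 + 12*A)
C(h, 5 + 1*1)² = (-28 + 12*118)² = (-28 + 1416)² = 1388² = 1926544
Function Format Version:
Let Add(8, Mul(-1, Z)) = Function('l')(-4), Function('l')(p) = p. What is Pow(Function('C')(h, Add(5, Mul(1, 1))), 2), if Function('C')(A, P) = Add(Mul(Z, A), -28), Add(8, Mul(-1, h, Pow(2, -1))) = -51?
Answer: 1926544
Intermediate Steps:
Z = 12 (Z = Add(8, Mul(-1, -4)) = Add(8, 4) = 12)
h = 118 (h = Add(16, Mul(-2, -51)) = Add(16, 102) = 118)
Function('C')(A, P) = Add(-28, Mul(12, A)) (Function('C')(A, P) = Add(Mul(12, A), -28) = Add(-28, Mul(12, A)))
Pow(Function('C')(h, Add(5, Mul(1, 1))), 2) = Pow(Add(-28, Mul(12, 118)), 2) = Pow(Add(-28, 1416), 2) = Pow(1388, 2) = 1926544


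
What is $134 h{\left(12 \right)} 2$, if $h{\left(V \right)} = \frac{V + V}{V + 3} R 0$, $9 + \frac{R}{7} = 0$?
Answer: $0$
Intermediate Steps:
$R = -63$ ($R = -63 + 7 \cdot 0 = -63 + 0 = -63$)
$h{\left(V \right)} = 0$ ($h{\left(V \right)} = \frac{V + V}{V + 3} \left(-63\right) 0 = \frac{2 V}{3 + V} \left(-63\right) 0 = - \frac{126 V}{3 + V} 0 = 0$)
$134 h{\left(12 \right)} 2 = 134 \cdot 0 \cdot 2 = 0 \cdot 2 = 0$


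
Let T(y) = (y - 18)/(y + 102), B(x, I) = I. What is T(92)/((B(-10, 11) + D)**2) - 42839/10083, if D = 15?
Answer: -2808665837/661162476 ≈ -4.2481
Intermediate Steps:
T(y) = (-18 + y)/(102 + y)
T(92)/((B(-10, 11) + D)**2) - 42839/10083 = ((-18 + 92)/(102 + 92))/((11 + 15)**2) - 42839/10083 = (74/194)/(26**2) - 42839*1/10083 = ((1/194)*74)/676 - 42839/10083 = (37/97)*(1/676) - 42839/10083 = 37/65572 - 42839/10083 = -2808665837/661162476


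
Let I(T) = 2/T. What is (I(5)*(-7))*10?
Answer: -28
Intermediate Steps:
(I(5)*(-7))*10 = ((2/5)*(-7))*10 = ((2*(⅕))*(-7))*10 = ((⅖)*(-7))*10 = -14/5*10 = -28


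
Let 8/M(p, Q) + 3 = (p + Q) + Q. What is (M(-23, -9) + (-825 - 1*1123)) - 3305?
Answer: -57785/11 ≈ -5253.2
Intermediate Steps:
M(p, Q) = 8/(-3 + p + 2*Q) (M(p, Q) = 8/(-3 + ((p + Q) + Q)) = 8/(-3 + ((Q + p) + Q)) = 8/(-3 + (p + 2*Q)) = 8/(-3 + p + 2*Q))
(M(-23, -9) + (-825 - 1*1123)) - 3305 = (8/(-3 - 23 + 2*(-9)) + (-825 - 1*1123)) - 3305 = (8/(-3 - 23 - 18) + (-825 - 1123)) - 3305 = (8/(-44) - 1948) - 3305 = (8*(-1/44) - 1948) - 3305 = (-2/11 - 1948) - 3305 = -21430/11 - 3305 = -57785/11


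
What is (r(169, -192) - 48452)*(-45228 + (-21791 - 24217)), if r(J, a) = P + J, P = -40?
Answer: 4408797228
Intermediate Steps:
r(J, a) = -40 + J
(r(169, -192) - 48452)*(-45228 + (-21791 - 24217)) = ((-40 + 169) - 48452)*(-45228 + (-21791 - 24217)) = (129 - 48452)*(-45228 - 46008) = -48323*(-91236) = 4408797228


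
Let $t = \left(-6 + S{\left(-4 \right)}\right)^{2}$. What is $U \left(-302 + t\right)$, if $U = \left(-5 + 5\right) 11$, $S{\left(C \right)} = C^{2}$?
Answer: $0$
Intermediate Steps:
$U = 0$ ($U = 0 \cdot 11 = 0$)
$t = 100$ ($t = \left(-6 + \left(-4\right)^{2}\right)^{2} = \left(-6 + 16\right)^{2} = 10^{2} = 100$)
$U \left(-302 + t\right) = 0 \left(-302 + 100\right) = 0 \left(-202\right) = 0$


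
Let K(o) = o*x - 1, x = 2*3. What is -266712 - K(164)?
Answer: -267695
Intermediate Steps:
x = 6
K(o) = -1 + 6*o (K(o) = o*6 - 1 = 6*o - 1 = -1 + 6*o)
-266712 - K(164) = -266712 - (-1 + 6*164) = -266712 - (-1 + 984) = -266712 - 1*983 = -266712 - 983 = -267695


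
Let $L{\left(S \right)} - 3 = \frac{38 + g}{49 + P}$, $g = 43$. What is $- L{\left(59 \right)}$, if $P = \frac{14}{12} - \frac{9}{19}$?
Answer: $- \frac{26229}{5665} \approx -4.63$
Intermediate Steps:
$P = \frac{79}{114}$ ($P = 14 \cdot \frac{1}{12} - \frac{9}{19} = \frac{7}{6} - \frac{9}{19} = \frac{79}{114} \approx 0.69298$)
$L{\left(S \right)} = \frac{26229}{5665}$ ($L{\left(S \right)} = 3 + \frac{38 + 43}{49 + \frac{79}{114}} = 3 + \frac{81}{\frac{5665}{114}} = 3 + 81 \cdot \frac{114}{5665} = 3 + \frac{9234}{5665} = \frac{26229}{5665}$)
$- L{\left(59 \right)} = \left(-1\right) \frac{26229}{5665} = - \frac{26229}{5665}$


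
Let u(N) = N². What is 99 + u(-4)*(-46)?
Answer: -637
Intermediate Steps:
99 + u(-4)*(-46) = 99 + (-4)²*(-46) = 99 + 16*(-46) = 99 - 736 = -637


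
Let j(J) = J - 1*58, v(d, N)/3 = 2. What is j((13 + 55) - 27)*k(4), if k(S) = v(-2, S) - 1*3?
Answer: -51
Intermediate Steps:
v(d, N) = 6 (v(d, N) = 3*2 = 6)
j(J) = -58 + J (j(J) = J - 58 = -58 + J)
k(S) = 3 (k(S) = 6 - 1*3 = 6 - 3 = 3)
j((13 + 55) - 27)*k(4) = (-58 + ((13 + 55) - 27))*3 = (-58 + (68 - 27))*3 = (-58 + 41)*3 = -17*3 = -51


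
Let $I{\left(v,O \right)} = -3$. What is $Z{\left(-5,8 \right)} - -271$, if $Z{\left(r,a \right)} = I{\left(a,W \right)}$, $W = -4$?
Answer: $268$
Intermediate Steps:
$Z{\left(r,a \right)} = -3$
$Z{\left(-5,8 \right)} - -271 = -3 - -271 = -3 + 271 = 268$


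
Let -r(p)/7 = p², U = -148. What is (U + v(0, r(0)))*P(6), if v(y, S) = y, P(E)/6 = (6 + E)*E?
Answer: -63936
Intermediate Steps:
P(E) = 6*E*(6 + E) (P(E) = 6*((6 + E)*E) = 6*(E*(6 + E)) = 6*E*(6 + E))
r(p) = -7*p²
(U + v(0, r(0)))*P(6) = (-148 + 0)*(6*6*(6 + 6)) = -888*6*12 = -148*432 = -63936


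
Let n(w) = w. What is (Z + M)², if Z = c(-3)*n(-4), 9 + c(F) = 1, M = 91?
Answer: 15129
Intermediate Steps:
c(F) = -8 (c(F) = -9 + 1 = -8)
Z = 32 (Z = -8*(-4) = 32)
(Z + M)² = (32 + 91)² = 123² = 15129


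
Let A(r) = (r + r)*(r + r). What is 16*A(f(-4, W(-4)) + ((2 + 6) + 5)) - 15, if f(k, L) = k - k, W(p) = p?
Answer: 10801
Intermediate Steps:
f(k, L) = 0
A(r) = 4*r² (A(r) = (2*r)*(2*r) = 4*r²)
16*A(f(-4, W(-4)) + ((2 + 6) + 5)) - 15 = 16*(4*(0 + ((2 + 6) + 5))²) - 15 = 16*(4*(0 + (8 + 5))²) - 15 = 16*(4*(0 + 13)²) - 15 = 16*(4*13²) - 15 = 16*(4*169) - 15 = 16*676 - 15 = 10816 - 15 = 10801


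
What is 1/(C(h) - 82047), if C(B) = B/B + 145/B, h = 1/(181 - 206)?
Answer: -1/85671 ≈ -1.1673e-5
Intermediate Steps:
h = -1/25 (h = 1/(-25) = -1/25 ≈ -0.040000)
C(B) = 1 + 145/B
1/(C(h) - 82047) = 1/((145 - 1/25)/(-1/25) - 82047) = 1/(-25*3624/25 - 82047) = 1/(-3624 - 82047) = 1/(-85671) = -1/85671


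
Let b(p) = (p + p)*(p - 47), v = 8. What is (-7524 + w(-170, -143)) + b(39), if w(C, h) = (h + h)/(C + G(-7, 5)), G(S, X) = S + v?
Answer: -105902/13 ≈ -8146.3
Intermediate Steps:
G(S, X) = 8 + S (G(S, X) = S + 8 = 8 + S)
b(p) = 2*p*(-47 + p) (b(p) = (2*p)*(-47 + p) = 2*p*(-47 + p))
w(C, h) = 2*h/(1 + C) (w(C, h) = (h + h)/(C + (8 - 7)) = (2*h)/(C + 1) = (2*h)/(1 + C) = 2*h/(1 + C))
(-7524 + w(-170, -143)) + b(39) = (-7524 + 2*(-143)/(1 - 170)) + 2*39*(-47 + 39) = (-7524 + 2*(-143)/(-169)) + 2*39*(-8) = (-7524 + 2*(-143)*(-1/169)) - 624 = (-7524 + 22/13) - 624 = -97790/13 - 624 = -105902/13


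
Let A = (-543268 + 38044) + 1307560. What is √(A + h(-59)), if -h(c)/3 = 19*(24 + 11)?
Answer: √800341 ≈ 894.62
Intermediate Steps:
h(c) = -1995 (h(c) = -57*(24 + 11) = -57*35 = -3*665 = -1995)
A = 802336 (A = -505224 + 1307560 = 802336)
√(A + h(-59)) = √(802336 - 1995) = √800341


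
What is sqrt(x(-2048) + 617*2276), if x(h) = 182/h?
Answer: 3*sqrt(159777213)/32 ≈ 1185.0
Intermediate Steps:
sqrt(x(-2048) + 617*2276) = sqrt(182/(-2048) + 617*2276) = sqrt(182*(-1/2048) + 1404292) = sqrt(-91/1024 + 1404292) = sqrt(1437994917/1024) = 3*sqrt(159777213)/32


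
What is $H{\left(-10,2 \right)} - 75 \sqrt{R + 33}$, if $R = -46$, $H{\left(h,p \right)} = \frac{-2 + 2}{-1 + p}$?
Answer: $- 75 i \sqrt{13} \approx - 270.42 i$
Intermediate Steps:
$H{\left(h,p \right)} = 0$ ($H{\left(h,p \right)} = \frac{0}{-1 + p} = 0$)
$H{\left(-10,2 \right)} - 75 \sqrt{R + 33} = 0 - 75 \sqrt{-46 + 33} = 0 - 75 \sqrt{-13} = 0 - 75 i \sqrt{13} = - 75 i \sqrt{13}$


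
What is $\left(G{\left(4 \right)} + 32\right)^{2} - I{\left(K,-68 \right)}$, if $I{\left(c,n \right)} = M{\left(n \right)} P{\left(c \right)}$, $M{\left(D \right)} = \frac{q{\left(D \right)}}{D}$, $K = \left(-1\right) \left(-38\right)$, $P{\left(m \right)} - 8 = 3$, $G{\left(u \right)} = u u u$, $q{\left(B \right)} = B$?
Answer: $9205$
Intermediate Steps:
$G{\left(u \right)} = u^{3}$ ($G{\left(u \right)} = u^{2} u = u^{3}$)
$P{\left(m \right)} = 11$ ($P{\left(m \right)} = 8 + 3 = 11$)
$K = 38$
$M{\left(D \right)} = 1$ ($M{\left(D \right)} = \frac{D}{D} = 1$)
$I{\left(c,n \right)} = 11$ ($I{\left(c,n \right)} = 1 \cdot 11 = 11$)
$\left(G{\left(4 \right)} + 32\right)^{2} - I{\left(K,-68 \right)} = \left(4^{3} + 32\right)^{2} - 11 = \left(64 + 32\right)^{2} - 11 = 96^{2} - 11 = 9216 - 11 = 9205$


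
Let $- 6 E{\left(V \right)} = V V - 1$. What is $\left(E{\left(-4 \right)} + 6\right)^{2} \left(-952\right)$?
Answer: $-11662$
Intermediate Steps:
$E{\left(V \right)} = \frac{1}{6} - \frac{V^{2}}{6}$ ($E{\left(V \right)} = - \frac{V V - 1}{6} = - \frac{V^{2} - 1}{6} = - \frac{-1 + V^{2}}{6} = \frac{1}{6} - \frac{V^{2}}{6}$)
$\left(E{\left(-4 \right)} + 6\right)^{2} \left(-952\right) = \left(\left(\frac{1}{6} - \frac{\left(-4\right)^{2}}{6}\right) + 6\right)^{2} \left(-952\right) = \left(\left(\frac{1}{6} - \frac{8}{3}\right) + 6\right)^{2} \left(-952\right) = \left(- \frac{5}{2} + 6\right)^{2} \left(-952\right) = \left(\frac{7}{2}\right)^{2} \left(-952\right) = \frac{49}{4} \left(-952\right) = -11662$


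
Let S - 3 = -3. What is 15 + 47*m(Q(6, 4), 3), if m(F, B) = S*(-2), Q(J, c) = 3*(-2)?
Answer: 15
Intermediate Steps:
S = 0 (S = 3 - 3 = 0)
Q(J, c) = -6
m(F, B) = 0 (m(F, B) = 0*(-2) = 0)
15 + 47*m(Q(6, 4), 3) = 15 + 47*0 = 15 + 0 = 15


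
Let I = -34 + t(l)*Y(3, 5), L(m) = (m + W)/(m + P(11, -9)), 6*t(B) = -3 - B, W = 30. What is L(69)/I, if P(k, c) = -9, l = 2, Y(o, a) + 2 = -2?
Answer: -99/1840 ≈ -0.053804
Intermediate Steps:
Y(o, a) = -4 (Y(o, a) = -2 - 2 = -4)
t(B) = -1/2 - B/6 (t(B) = (-3 - B)/6 = -1/2 - B/6)
L(m) = (30 + m)/(-9 + m) (L(m) = (m + 30)/(m - 9) = (30 + m)/(-9 + m))
I = -92/3 (I = -34 + (-1/2 - 1/6*2)*(-4) = -34 + (-1/2 - 1/3)*(-4) = -34 - 5/6*(-4) = -34 + 10/3 = -92/3 ≈ -30.667)
L(69)/I = ((30 + 69)/(-9 + 69))/(-92/3) = (99/60)*(-3/92) = ((1/60)*99)*(-3/92) = (33/20)*(-3/92) = -99/1840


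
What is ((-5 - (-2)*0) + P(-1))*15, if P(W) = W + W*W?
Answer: -75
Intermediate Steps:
P(W) = W + W**2
((-5 - (-2)*0) + P(-1))*15 = ((-5 - (-2)*0) - (1 - 1))*15 = ((-5 - 1*0) - 1*0)*15 = ((-5 + 0) + 0)*15 = (-5 + 0)*15 = -5*15 = -75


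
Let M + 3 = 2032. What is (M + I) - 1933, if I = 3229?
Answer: 3325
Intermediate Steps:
M = 2029 (M = -3 + 2032 = 2029)
(M + I) - 1933 = (2029 + 3229) - 1933 = 5258 - 1933 = 3325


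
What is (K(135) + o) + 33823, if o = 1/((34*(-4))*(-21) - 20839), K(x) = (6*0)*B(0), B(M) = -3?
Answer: 608239008/17983 ≈ 33823.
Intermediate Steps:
K(x) = 0 (K(x) = (6*0)*(-3) = 0*(-3) = 0)
o = -1/17983 (o = 1/(-136*(-21) - 20839) = 1/(2856 - 20839) = 1/(-17983) = -1/17983 ≈ -5.5608e-5)
(K(135) + o) + 33823 = (0 - 1/17983) + 33823 = -1/17983 + 33823 = 608239008/17983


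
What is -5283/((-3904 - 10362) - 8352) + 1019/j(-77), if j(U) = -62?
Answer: -5680049/350579 ≈ -16.202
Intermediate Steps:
-5283/((-3904 - 10362) - 8352) + 1019/j(-77) = -5283/((-3904 - 10362) - 8352) + 1019/(-62) = -5283/(-14266 - 8352) + 1019*(-1/62) = -5283/(-22618) - 1019/62 = -5283*(-1/22618) - 1019/62 = 5283/22618 - 1019/62 = -5680049/350579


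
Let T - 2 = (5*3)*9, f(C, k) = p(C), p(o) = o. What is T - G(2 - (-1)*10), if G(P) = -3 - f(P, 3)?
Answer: 152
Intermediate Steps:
f(C, k) = C
T = 137 (T = 2 + (5*3)*9 = 2 + 15*9 = 2 + 135 = 137)
G(P) = -3 - P
T - G(2 - (-1)*10) = 137 - (-3 - (2 - (-1)*10)) = 137 - (-3 - (2 - 1*(-10))) = 137 - (-3 - (2 + 10)) = 137 - (-3 - 1*12) = 137 - (-3 - 12) = 137 - 1*(-15) = 137 + 15 = 152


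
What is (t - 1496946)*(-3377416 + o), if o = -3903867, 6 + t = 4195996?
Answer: -19652503193452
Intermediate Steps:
t = 4195990 (t = -6 + 4195996 = 4195990)
(t - 1496946)*(-3377416 + o) = (4195990 - 1496946)*(-3377416 - 3903867) = 2699044*(-7281283) = -19652503193452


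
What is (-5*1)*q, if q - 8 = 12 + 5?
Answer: -125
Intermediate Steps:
q = 25 (q = 8 + (12 + 5) = 8 + 17 = 25)
(-5*1)*q = -5*1*25 = -5*25 = -125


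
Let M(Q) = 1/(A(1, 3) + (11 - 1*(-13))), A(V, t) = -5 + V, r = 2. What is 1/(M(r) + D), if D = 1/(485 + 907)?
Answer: 6960/353 ≈ 19.717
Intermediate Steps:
D = 1/1392 ≈ 0.00071839
M(Q) = 1/20 (M(Q) = 1/((-5 + 1) + (11 - 1*(-13))) = 1/(-4 + (11 + 13)) = 1/(-4 + 24) = 1/20)
1/(M(r) + D) = 1/(1/20 + 1/1392) = 1/(353/6960) = 6960/353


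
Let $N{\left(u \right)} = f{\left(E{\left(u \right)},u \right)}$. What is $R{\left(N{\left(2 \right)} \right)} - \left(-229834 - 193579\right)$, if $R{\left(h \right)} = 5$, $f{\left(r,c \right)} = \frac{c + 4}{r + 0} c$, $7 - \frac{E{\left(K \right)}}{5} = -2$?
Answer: $423418$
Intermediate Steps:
$E{\left(K \right)} = 45$ ($E{\left(K \right)} = 35 - -10 = 35 + 10 = 45$)
$f{\left(r,c \right)} = \frac{c \left(4 + c\right)}{r}$ ($f{\left(r,c \right)} = \frac{4 + c}{r} c = \frac{c \left(4 + c\right)}{r}$)
$N{\left(u \right)} = \frac{u \left(4 + u\right)}{45}$
$R{\left(N{\left(2 \right)} \right)} - \left(-229834 - 193579\right) = 5 - \left(-229834 - 193579\right) = 5 - -423413 = 5 + 423413 = 423418$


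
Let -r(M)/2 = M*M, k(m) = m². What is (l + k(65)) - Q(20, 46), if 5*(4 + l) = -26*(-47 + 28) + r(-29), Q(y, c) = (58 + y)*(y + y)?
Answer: 4317/5 ≈ 863.40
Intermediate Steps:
Q(y, c) = 2*y*(58 + y) (Q(y, c) = (58 + y)*(2*y) = 2*y*(58 + y))
r(M) = -2*M² (r(M) = -2*M*M = -2*M²)
l = -1208/5 (l = -4 + (-26*(-47 + 28) - 2*(-29)²)/5 = -4 + (-26*(-19) - 2*841)/5 = -4 + (494 - 1682)/5 = -4 + (⅕)*(-1188) = -4 - 1188/5 = -1208/5 ≈ -241.60)
(l + k(65)) - Q(20, 46) = (-1208/5 + 65²) - 2*20*(58 + 20) = (-1208/5 + 4225) - 2*20*78 = 19917/5 - 1*3120 = 19917/5 - 3120 = 4317/5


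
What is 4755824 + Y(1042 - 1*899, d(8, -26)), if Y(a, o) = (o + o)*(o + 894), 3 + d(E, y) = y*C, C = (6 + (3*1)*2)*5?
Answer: 6847118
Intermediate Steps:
C = 60 (C = (6 + 3*2)*5 = (6 + 6)*5 = 12*5 = 60)
d(E, y) = -3 + 60*y (d(E, y) = -3 + y*60 = -3 + 60*y)
Y(a, o) = 2*o*(894 + o) (Y(a, o) = (2*o)*(894 + o) = 2*o*(894 + o))
4755824 + Y(1042 - 1*899, d(8, -26)) = 4755824 + 2*(-3 + 60*(-26))*(894 + (-3 + 60*(-26))) = 4755824 + 2*(-3 - 1560)*(894 + (-3 - 1560)) = 4755824 + 2*(-1563)*(894 - 1563) = 4755824 + 2*(-1563)*(-669) = 4755824 + 2091294 = 6847118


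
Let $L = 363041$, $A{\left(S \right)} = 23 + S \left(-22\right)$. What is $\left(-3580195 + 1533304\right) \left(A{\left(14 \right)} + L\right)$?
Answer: $-742521991596$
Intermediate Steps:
$A{\left(S \right)} = 23 - 22 S$
$\left(-3580195 + 1533304\right) \left(A{\left(14 \right)} + L\right) = \left(-3580195 + 1533304\right) \left(\left(23 - 308\right) + 363041\right) = - 2046891 \left(\left(23 - 308\right) + 363041\right) = - 2046891 \left(-285 + 363041\right) = \left(-2046891\right) 362756 = -742521991596$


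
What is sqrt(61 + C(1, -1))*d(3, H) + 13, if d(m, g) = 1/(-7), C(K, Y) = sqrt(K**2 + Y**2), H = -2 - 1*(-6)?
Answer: 13 - sqrt(61 + sqrt(2))/7 ≈ 11.871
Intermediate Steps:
H = 4 (H = -2 + 6 = 4)
d(m, g) = -1/7
sqrt(61 + C(1, -1))*d(3, H) + 13 = sqrt(61 + sqrt(1**2 + (-1)**2))*(-1/7) + 13 = sqrt(61 + sqrt(1 + 1))*(-1/7) + 13 = sqrt(61 + sqrt(2))*(-1/7) + 13 = -sqrt(61 + sqrt(2))/7 + 13 = 13 - sqrt(61 + sqrt(2))/7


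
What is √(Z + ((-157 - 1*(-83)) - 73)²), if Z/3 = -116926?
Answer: I*√329169 ≈ 573.73*I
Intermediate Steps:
Z = -350778 (Z = 3*(-116926) = -350778)
√(Z + ((-157 - 1*(-83)) - 73)²) = √(-350778 + ((-157 - 1*(-83)) - 73)²) = √(-350778 + ((-157 + 83) - 73)²) = √(-350778 + (-74 - 73)²) = √(-350778 + (-147)²) = √(-350778 + 21609) = √(-329169) = I*√329169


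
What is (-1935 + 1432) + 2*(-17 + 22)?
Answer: -493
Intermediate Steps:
(-1935 + 1432) + 2*(-17 + 22) = -503 + 2*5 = -503 + 10 = -493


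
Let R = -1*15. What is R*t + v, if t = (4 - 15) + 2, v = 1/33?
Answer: 4456/33 ≈ 135.03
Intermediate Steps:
v = 1/33 ≈ 0.030303
R = -15
t = -9 (t = -11 + 2 = -9)
R*t + v = -15*(-9) + 1/33 = 135 + 1/33 = 4456/33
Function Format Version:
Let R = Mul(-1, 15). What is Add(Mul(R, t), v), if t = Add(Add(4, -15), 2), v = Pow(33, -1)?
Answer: Rational(4456, 33) ≈ 135.03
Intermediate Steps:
v = Rational(1, 33) ≈ 0.030303
R = -15
t = -9 (t = Add(-11, 2) = -9)
Add(Mul(R, t), v) = Add(Mul(-15, -9), Rational(1, 33)) = Add(135, Rational(1, 33)) = Rational(4456, 33)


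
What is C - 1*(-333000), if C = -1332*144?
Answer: 141192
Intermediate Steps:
C = -191808
C - 1*(-333000) = -191808 - 1*(-333000) = -191808 + 333000 = 141192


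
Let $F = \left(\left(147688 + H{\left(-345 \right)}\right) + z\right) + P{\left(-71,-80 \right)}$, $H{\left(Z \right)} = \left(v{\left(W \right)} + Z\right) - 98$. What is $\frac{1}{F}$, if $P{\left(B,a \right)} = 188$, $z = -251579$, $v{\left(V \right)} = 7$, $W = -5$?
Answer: $- \frac{1}{104139} \approx -9.6025 \cdot 10^{-6}$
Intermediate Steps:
$H{\left(Z \right)} = -91 + Z$ ($H{\left(Z \right)} = \left(7 + Z\right) - 98 = -91 + Z$)
$F = -104139$ ($F = \left(\left(147688 - 436\right) - 251579\right) + 188 = \left(147252 - 251579\right) + 188 = -104327 + 188 = -104139$)
$\frac{1}{F} = \frac{1}{-104139} = - \frac{1}{104139}$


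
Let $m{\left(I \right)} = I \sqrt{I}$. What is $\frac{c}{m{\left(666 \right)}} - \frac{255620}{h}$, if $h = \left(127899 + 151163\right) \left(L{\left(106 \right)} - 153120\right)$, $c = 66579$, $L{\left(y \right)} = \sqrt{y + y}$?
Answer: $\frac{4892566800}{817851684246457} + \frac{22193 \sqrt{74}}{49284} + \frac{63905 \sqrt{53}}{817851684246457} \approx 3.8737$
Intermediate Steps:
$m{\left(I \right)} = I^{\frac{3}{2}}$
$L{\left(y \right)} = \sqrt{2} \sqrt{y}$ ($L{\left(y \right)} = \sqrt{2 y} = \sqrt{2} \sqrt{y}$)
$h = -42729973440 + 558124 \sqrt{53}$ ($h = \left(127899 + 151163\right) \left(\sqrt{2} \sqrt{106} - 153120\right) = 279062 \left(2 \sqrt{53} - 153120\right) = 279062 \left(-153120 + 2 \sqrt{53}\right) = -42729973440 + 558124 \sqrt{53} \approx -4.2726 \cdot 10^{10}$)
$\frac{c}{m{\left(666 \right)}} - \frac{255620}{h} = \frac{66579}{666^{\frac{3}{2}}} - \frac{255620}{-42729973440 + 558124 \sqrt{53}} = \frac{66579}{1998 \sqrt{74}} - \frac{255620}{-42729973440 + 558124 \sqrt{53}} = 66579 \frac{\sqrt{74}}{147852} - \frac{255620}{-42729973440 + 558124 \sqrt{53}} = \frac{22193 \sqrt{74}}{49284} - \frac{255620}{-42729973440 + 558124 \sqrt{53}} = - \frac{255620}{-42729973440 + 558124 \sqrt{53}} + \frac{22193 \sqrt{74}}{49284}$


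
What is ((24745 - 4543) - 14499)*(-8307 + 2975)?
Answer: -30408396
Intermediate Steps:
((24745 - 4543) - 14499)*(-8307 + 2975) = (20202 - 14499)*(-5332) = 5703*(-5332) = -30408396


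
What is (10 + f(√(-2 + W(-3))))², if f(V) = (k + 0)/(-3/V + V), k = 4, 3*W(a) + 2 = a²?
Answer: (20 - √3)²/4 ≈ 83.429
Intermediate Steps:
W(a) = -⅔ + a²/3
f(V) = 4/(V - 3/V) (f(V) = (4 + 0)/(-3/V + V) = 4/(V - 3/V))
(10 + f(√(-2 + W(-3))))² = (10 + 4*√(-2 + (-⅔ + (⅓)*(-3)²))/(-3 + (√(-2 + (-⅔ + (⅓)*(-3)²)))²))² = (10 + 4*√(-2 + (-⅔ + (⅓)*9))/(-3 + (√(-2 + (-⅔ + (⅓)*9)))²))² = (10 + 4*√(-2 + (-⅔ + 3))/(-3 + (√(-2 + (-⅔ + 3)))²))² = (10 + 4*√(-2 + 7/3)/(-3 + (√(-2 + 7/3))²))² = (10 + 4*√(⅓)/(-3 + (√(⅓))²))² = (10 + 4*(√3/3)/(-3 + (√3/3)²))² = (10 + 4*(√3/3)/(-3 + ⅓))² = (10 + 4*(√3/3)/(-8/3))² = (10 + 4*(√3/3)*(-3/8))² = (10 - √3/2)²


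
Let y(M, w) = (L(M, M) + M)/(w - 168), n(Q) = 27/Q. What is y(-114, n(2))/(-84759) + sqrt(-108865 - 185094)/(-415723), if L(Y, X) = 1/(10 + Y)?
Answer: -11857/1361907612 - 61*I*sqrt(79)/415723 ≈ -8.7062e-6 - 0.0013042*I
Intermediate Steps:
y(M, w) = (M + 1/(10 + M))/(-168 + w) (y(M, w) = (1/(10 + M) + M)/(w - 168) = (M + 1/(10 + M))/(-168 + w))
y(-114, n(2))/(-84759) + sqrt(-108865 - 185094)/(-415723) = ((1 - 114*(10 - 114))/((-168 + 27/2)*(10 - 114)))/(-84759) + sqrt(-108865 - 185094)/(-415723) = ((1 - 114*(-104))/((-168 + 27*(1/2))*(-104)))*(-1/84759) + sqrt(-293959)*(-1/415723) = (-1/104*(1 + 11856)/(-168 + 27/2))*(-1/84759) + (61*I*sqrt(79))*(-1/415723) = (-1/104*11857/(-309/2))*(-1/84759) - 61*I*sqrt(79)/415723 = -2/309*(-1/104)*11857*(-1/84759) - 61*I*sqrt(79)/415723 = (11857/16068)*(-1/84759) - 61*I*sqrt(79)/415723 = -11857/1361907612 - 61*I*sqrt(79)/415723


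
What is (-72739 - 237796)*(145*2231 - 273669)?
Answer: -15472716910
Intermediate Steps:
(-72739 - 237796)*(145*2231 - 273669) = -310535*(323495 - 273669) = -310535*49826 = -15472716910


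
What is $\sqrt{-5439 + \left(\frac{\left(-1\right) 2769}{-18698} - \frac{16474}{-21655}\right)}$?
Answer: $\frac{i \sqrt{891565327405856638970}}{404905190} \approx 73.743 i$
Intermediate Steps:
$\sqrt{-5439 + \left(\frac{\left(-1\right) 2769}{-18698} - \frac{16474}{-21655}\right)} = \sqrt{-5439 - - \frac{367993547}{404905190}} = \sqrt{-5439 + \left(\frac{2769}{18698} + \frac{16474}{21655}\right)} = \sqrt{-5439 + \frac{367993547}{404905190}} = \sqrt{- \frac{2201911334863}{404905190}} = \frac{i \sqrt{891565327405856638970}}{404905190}$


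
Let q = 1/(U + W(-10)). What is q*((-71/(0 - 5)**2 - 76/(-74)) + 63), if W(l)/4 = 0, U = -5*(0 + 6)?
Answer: -9433/4625 ≈ -2.0396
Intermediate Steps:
U = -30 (U = -5*6 = -30)
W(l) = 0 (W(l) = 4*0 = 0)
q = -1/30 (q = 1/(-30 + 0) = 1/(-30) = -1/30 ≈ -0.033333)
q*((-71/(0 - 5)**2 - 76/(-74)) + 63) = -((-71/(0 - 5)**2 - 76/(-74)) + 63)/30 = -((-71/((-5)**2) - 76*(-1/74)) + 63)/30 = -((-71/25 + 38/37) + 63)/30 = -(-1677/925 + 63)/30 = -1/30*56598/925 = -9433/4625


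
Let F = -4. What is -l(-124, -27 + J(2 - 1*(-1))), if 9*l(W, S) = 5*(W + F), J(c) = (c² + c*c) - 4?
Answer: 640/9 ≈ 71.111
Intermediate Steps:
J(c) = -4 + 2*c² (J(c) = (c² + c²) - 4 = 2*c² - 4 = -4 + 2*c²)
l(W, S) = -20/9 + 5*W/9 (l(W, S) = (5*(W - 4))/9 = (5*(-4 + W))/9 = (-20 + 5*W)/9 = -20/9 + 5*W/9)
-l(-124, -27 + J(2 - 1*(-1))) = -(-20/9 + (5/9)*(-124)) = -(-20/9 - 620/9) = -1*(-640/9) = 640/9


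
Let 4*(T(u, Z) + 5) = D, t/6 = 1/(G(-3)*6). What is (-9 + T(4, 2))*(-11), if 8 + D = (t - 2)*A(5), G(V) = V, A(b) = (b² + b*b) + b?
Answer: 6347/12 ≈ 528.92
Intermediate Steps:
A(b) = b + 2*b² (A(b) = (b² + b²) + b = 2*b² + b = b + 2*b²)
t = -⅓ (t = 6/((-3*6)) = 6/(-18) = 6*(-1/18) = -⅓ ≈ -0.33333)
D = -409/3 (D = -8 + (-⅓ - 2)*(5*(1 + 2*5)) = -8 - 35*(1 + 10)/3 = -8 - 35*11/3 = -8 - 7/3*55 = -8 - 385/3 = -409/3 ≈ -136.33)
T(u, Z) = -469/12 (T(u, Z) = -5 + (¼)*(-409/3) = -5 - 409/12 = -469/12)
(-9 + T(4, 2))*(-11) = (-9 - 469/12)*(-11) = -577/12*(-11) = 6347/12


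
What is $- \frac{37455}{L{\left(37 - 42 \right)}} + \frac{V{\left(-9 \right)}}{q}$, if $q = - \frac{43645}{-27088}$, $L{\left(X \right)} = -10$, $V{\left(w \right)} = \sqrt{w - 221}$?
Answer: $\frac{7491}{2} + \frac{27088 i \sqrt{230}}{43645} \approx 3745.5 + 9.4125 i$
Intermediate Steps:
$V{\left(w \right)} = \sqrt{-221 + w}$ ($V{\left(w \right)} = \sqrt{w - 221} = \sqrt{-221 + w}$)
$q = \frac{43645}{27088}$ ($q = \left(-43645\right) \left(- \frac{1}{27088}\right) = \frac{43645}{27088} \approx 1.6112$)
$- \frac{37455}{L{\left(37 - 42 \right)}} + \frac{V{\left(-9 \right)}}{q} = - \frac{37455}{-10} + \frac{\sqrt{-221 - 9}}{\frac{43645}{27088}} = \left(-37455\right) \left(- \frac{1}{10}\right) + \sqrt{-230} \cdot \frac{27088}{43645} = \frac{7491}{2} + i \sqrt{230} \cdot \frac{27088}{43645} = \frac{7491}{2} + \frac{27088 i \sqrt{230}}{43645}$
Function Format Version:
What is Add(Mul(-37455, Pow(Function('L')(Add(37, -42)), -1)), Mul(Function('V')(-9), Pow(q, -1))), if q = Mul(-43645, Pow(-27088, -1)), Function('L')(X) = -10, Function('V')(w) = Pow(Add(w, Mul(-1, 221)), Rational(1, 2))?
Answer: Add(Rational(7491, 2), Mul(Rational(27088, 43645), I, Pow(230, Rational(1, 2)))) ≈ Add(3745.5, Mul(9.4125, I))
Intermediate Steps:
Function('V')(w) = Pow(Add(-221, w), Rational(1, 2)) (Function('V')(w) = Pow(Add(w, -221), Rational(1, 2)) = Pow(Add(-221, w), Rational(1, 2)))
q = Rational(43645, 27088) (q = Mul(-43645, Rational(-1, 27088)) = Rational(43645, 27088) ≈ 1.6112)
Add(Mul(-37455, Pow(Function('L')(Add(37, -42)), -1)), Mul(Function('V')(-9), Pow(q, -1))) = Add(Mul(-37455, Pow(-10, -1)), Mul(Pow(Add(-221, -9), Rational(1, 2)), Pow(Rational(43645, 27088), -1))) = Add(Mul(-37455, Rational(-1, 10)), Mul(Pow(-230, Rational(1, 2)), Rational(27088, 43645))) = Add(Rational(7491, 2), Mul(Mul(I, Pow(230, Rational(1, 2))), Rational(27088, 43645))) = Add(Rational(7491, 2), Mul(Rational(27088, 43645), I, Pow(230, Rational(1, 2))))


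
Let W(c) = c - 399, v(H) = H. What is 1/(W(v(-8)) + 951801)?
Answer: 1/951394 ≈ 1.0511e-6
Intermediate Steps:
W(c) = -399 + c
1/(W(v(-8)) + 951801) = 1/((-399 - 8) + 951801) = 1/(-407 + 951801) = 1/951394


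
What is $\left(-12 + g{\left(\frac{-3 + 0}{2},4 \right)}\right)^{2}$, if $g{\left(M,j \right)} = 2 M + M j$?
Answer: $441$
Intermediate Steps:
$\left(-12 + g{\left(\frac{-3 + 0}{2},4 \right)}\right)^{2} = \left(-12 + \frac{-3 + 0}{2} \left(2 + 4\right)\right)^{2} = \left(-12 + \frac{1}{2} \left(-3\right) 6\right)^{2} = \left(-12 - 9\right)^{2} = \left(-21\right)^{2} = 441$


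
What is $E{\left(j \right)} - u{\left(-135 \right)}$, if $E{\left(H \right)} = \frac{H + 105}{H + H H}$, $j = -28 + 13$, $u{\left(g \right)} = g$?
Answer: $\frac{948}{7} \approx 135.43$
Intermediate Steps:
$j = -15$
$E{\left(H \right)} = \frac{105 + H}{H + H^{2}}$
$E{\left(j \right)} - u{\left(-135 \right)} = \frac{105 - 15}{\left(-15\right) \left(1 - 15\right)} - -135 = \left(- \frac{1}{15}\right) \frac{1}{-14} \cdot 90 + 135 = \left(- \frac{1}{15}\right) \left(- \frac{1}{14}\right) 90 + 135 = \frac{3}{7} + 135 = \frac{948}{7}$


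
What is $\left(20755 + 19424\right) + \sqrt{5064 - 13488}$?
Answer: $40179 + 18 i \sqrt{26} \approx 40179.0 + 91.782 i$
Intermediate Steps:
$\left(20755 + 19424\right) + \sqrt{5064 - 13488} = 40179 + \sqrt{-8424} = 40179 + 18 i \sqrt{26}$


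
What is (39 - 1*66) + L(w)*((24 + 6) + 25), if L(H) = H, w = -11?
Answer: -632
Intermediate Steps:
(39 - 1*66) + L(w)*((24 + 6) + 25) = (39 - 1*66) - 11*((24 + 6) + 25) = (39 - 66) - 11*(30 + 25) = -27 - 11*55 = -27 - 605 = -632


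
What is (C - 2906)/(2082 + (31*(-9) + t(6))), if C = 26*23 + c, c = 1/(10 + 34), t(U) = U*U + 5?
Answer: -101551/81136 ≈ -1.2516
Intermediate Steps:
t(U) = 5 + U**2 (t(U) = U**2 + 5 = 5 + U**2)
c = 1/44 ≈ 0.022727
C = 26313/44 (C = 26*23 + 1/44 = 598 + 1/44 = 26313/44 ≈ 598.02)
(C - 2906)/(2082 + (31*(-9) + t(6))) = (26313/44 - 2906)/(2082 + (31*(-9) + (5 + 6**2))) = -101551/(44*(2082 + (-279 + (5 + 36)))) = -101551/(44*(2082 + (-279 + 41))) = -101551/(44*(2082 - 238)) = -101551/44/1844 = -101551/44*1/1844 = -101551/81136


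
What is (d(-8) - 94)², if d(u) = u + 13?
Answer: 7921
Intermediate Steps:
d(u) = 13 + u
(d(-8) - 94)² = ((13 - 8) - 94)² = (5 - 94)² = (-89)² = 7921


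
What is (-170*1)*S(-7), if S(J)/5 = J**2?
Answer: -41650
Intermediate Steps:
S(J) = 5*J**2
(-170*1)*S(-7) = (-170*1)*(5*(-7)**2) = -850*49 = -170*245 = -41650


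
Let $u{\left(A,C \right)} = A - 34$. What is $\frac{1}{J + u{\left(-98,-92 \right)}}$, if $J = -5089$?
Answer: $- \frac{1}{5221} \approx -0.00019153$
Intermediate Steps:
$u{\left(A,C \right)} = -34 + A$ ($u{\left(A,C \right)} = A - 34 = -34 + A$)
$\frac{1}{J + u{\left(-98,-92 \right)}} = \frac{1}{-5089 - 132} = \frac{1}{-5221} = - \frac{1}{5221}$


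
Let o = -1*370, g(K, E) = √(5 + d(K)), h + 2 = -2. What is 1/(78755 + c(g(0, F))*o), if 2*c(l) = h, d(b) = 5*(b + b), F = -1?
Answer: 1/79495 ≈ 1.2579e-5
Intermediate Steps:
d(b) = 10*b (d(b) = 5*(2*b) = 10*b)
h = -4 (h = -2 - 2 = -4)
g(K, E) = √(5 + 10*K)
o = -370
c(l) = -2 (c(l) = (½)*(-4) = -2)
1/(78755 + c(g(0, F))*o) = 1/(78755 - 2*(-370)) = 1/(78755 + 740) = 1/79495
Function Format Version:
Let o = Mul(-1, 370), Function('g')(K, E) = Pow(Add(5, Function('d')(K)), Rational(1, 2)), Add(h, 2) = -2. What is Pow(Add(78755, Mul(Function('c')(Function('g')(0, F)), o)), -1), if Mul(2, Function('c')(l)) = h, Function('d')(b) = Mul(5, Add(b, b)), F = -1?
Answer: Rational(1, 79495) ≈ 1.2579e-5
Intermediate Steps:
Function('d')(b) = Mul(10, b) (Function('d')(b) = Mul(5, Mul(2, b)) = Mul(10, b))
h = -4 (h = Add(-2, -2) = -4)
Function('g')(K, E) = Pow(Add(5, Mul(10, K)), Rational(1, 2))
o = -370
Function('c')(l) = -2 (Function('c')(l) = Mul(Rational(1, 2), -4) = -2)
Pow(Add(78755, Mul(Function('c')(Function('g')(0, F)), o)), -1) = Pow(Add(78755, Mul(-2, -370)), -1) = Pow(Add(78755, 740), -1) = Pow(79495, -1) = Rational(1, 79495)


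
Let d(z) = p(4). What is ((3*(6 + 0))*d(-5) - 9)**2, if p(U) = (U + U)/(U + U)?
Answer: 81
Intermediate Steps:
p(U) = 1 (p(U) = (2*U)/((2*U)) = (2*U)*(1/(2*U)) = 1)
d(z) = 1
((3*(6 + 0))*d(-5) - 9)**2 = ((3*(6 + 0))*1 - 9)**2 = ((3*6)*1 - 9)**2 = (18*1 - 9)**2 = (18 - 9)**2 = 9**2 = 81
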